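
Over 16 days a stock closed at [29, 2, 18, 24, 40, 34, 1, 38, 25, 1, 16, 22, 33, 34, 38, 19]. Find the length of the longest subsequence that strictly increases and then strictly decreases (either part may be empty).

inc[i] = longest strictly increasing subsequence ending at i; dec[i] = longest strictly decreasing subsequence starting at i:
i:      1  2  3  4  5  6  7  8  9 10 11 12 13 14 15 16
a[i]:  29  2 18 24 40 34  1 38 25  1 16 22 33 34 38 19
inc:    1  1  2  3  4  4  1  5  4  1  2  3  5  6  7  3
dec:    4  2  2  3  5  4  1  4  3  1  1  2  2  2  2  1
Best peak at i=5 (value 40): inc=4, dec=5, length 4+5−1 = 8.

8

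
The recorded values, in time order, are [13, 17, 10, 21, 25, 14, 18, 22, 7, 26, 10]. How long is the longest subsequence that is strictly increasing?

Track the smallest tail for each achievable length (strict):
13 → extends → [13]
17 → extends → [13, 17]
10 → replaces 13 → [10, 17]
21 → extends → [10, 17, 21]
25 → extends → [10, 17, 21, 25]
14 → replaces 17 → [10, 14, 21, 25]
18 → replaces 21 → [10, 14, 18, 25]
22 → replaces 25 → [10, 14, 18, 22]
7 → replaces 10 → [7, 14, 18, 22]
26 → extends → [7, 14, 18, 22, 26]
10 → replaces 14 → [7, 10, 18, 22, 26]
Five tails, so the longest strictly increasing subsequence has length 5 (e.g. 13, 17, 21, 25, 26).

5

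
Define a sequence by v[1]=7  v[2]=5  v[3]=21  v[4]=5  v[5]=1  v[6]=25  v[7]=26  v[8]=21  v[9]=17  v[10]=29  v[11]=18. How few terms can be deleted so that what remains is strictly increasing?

Fewest deletions = n − (longest strictly increasing subsequence).
Patience tails:
7 → extends → [7]
5 → replaces 7 → [5]
21 → extends → [5, 21]
5 → already a tail → [5, 21]
1 → replaces 5 → [1, 21]
25 → extends → [1, 21, 25]
26 → extends → [1, 21, 25, 26]
21 → already a tail → [1, 21, 25, 26]
17 → replaces 21 → [1, 17, 25, 26]
29 → extends → [1, 17, 25, 26, 29]
18 → replaces 25 → [1, 17, 18, 26, 29]
Longest strictly increasing subsequence has length 5, so deletions = 11 − 5 = 6.

6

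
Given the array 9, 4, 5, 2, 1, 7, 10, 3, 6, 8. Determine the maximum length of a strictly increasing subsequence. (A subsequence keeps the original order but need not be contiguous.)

Track the smallest tail for each achievable length (strict):
9 → extends → [9]
4 → replaces 9 → [4]
5 → extends → [4, 5]
2 → replaces 4 → [2, 5]
1 → replaces 2 → [1, 5]
7 → extends → [1, 5, 7]
10 → extends → [1, 5, 7, 10]
3 → replaces 5 → [1, 3, 7, 10]
6 → replaces 7 → [1, 3, 6, 10]
8 → replaces 10 → [1, 3, 6, 8]
Four tails, so the longest strictly increasing subsequence has length 4 (e.g. 4, 5, 7, 10).

4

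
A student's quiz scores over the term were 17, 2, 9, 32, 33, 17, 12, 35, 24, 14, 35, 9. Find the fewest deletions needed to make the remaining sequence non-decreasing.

6

Fewest deletions = n − (longest non-decreasing subsequence).
i:      1  2  3  4  5  6  7  8  9 10 11 12
a[i]:  17  2  9 32 33 17 12 35 24 14 35  9
dp:     1  1  2  3  4  3  3  5  4  4  6  3
max dp = 6, so deletions = 12 − 6 = 6.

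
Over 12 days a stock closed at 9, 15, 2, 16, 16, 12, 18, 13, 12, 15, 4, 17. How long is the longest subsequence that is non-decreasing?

Let dp[i] be the length of the longest such subsequence ending at index i:
i:      1  2  3  4  5  6  7  8  9 10 11 12
a[i]:   9 15  2 16 16 12 18 13 12 15  4 17
dp:     1  2  1  3  4  2  5  3  3  4  2  5
Maximum dp value is 5.

5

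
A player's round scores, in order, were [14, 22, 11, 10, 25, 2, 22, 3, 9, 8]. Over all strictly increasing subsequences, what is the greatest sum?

61

Let S[i] be the best sum of a strictly increasing subsequence ending at i:
i:      1  2  3  4  5  6  7  8  9 10
a[i]:  14 22 11 10 25  2 22  3  9  8
S:     14 36 11 10 61  2 36  5 14 13
Maximum is 61 (e.g. 14 + 22 + 25).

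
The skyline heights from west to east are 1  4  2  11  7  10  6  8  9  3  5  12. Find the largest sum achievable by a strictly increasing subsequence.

41

Let S[i] be the best sum of a strictly increasing subsequence ending at i:
i:      1  2  3  4  5  6  7  8  9 10 11 12
a[i]:   1  4  2 11  7 10  6  8  9  3  5 12
S:      1  5  3 16 12 22 11 20 29  6 11 41
Maximum is 41 (e.g. 1 + 4 + 7 + 8 + 9 + 12).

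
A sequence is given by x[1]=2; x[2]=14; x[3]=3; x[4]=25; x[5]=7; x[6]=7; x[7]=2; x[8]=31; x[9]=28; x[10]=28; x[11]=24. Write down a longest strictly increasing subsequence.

Patience tails give the LIS length; then backtrack through the dp parents:
2 → extends → [2]
14 → extends → [2, 14]
3 → replaces 14 → [2, 3]
25 → extends → [2, 3, 25]
7 → replaces 25 → [2, 3, 7]
7 → already a tail → [2, 3, 7]
2 → already a tail → [2, 3, 7]
31 → extends → [2, 3, 7, 31]
28 → replaces 31 → [2, 3, 7, 28]
28 → already a tail → [2, 3, 7, 28]
24 → replaces 28 → [2, 3, 7, 24]
Length 4; one witness is 2, 14, 25, 31.

2, 14, 25, 31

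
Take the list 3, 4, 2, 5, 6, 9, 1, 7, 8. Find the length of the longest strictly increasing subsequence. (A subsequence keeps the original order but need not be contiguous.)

Track the smallest tail for each achievable length (strict):
3 → extends → [3]
4 → extends → [3, 4]
2 → replaces 3 → [2, 4]
5 → extends → [2, 4, 5]
6 → extends → [2, 4, 5, 6]
9 → extends → [2, 4, 5, 6, 9]
1 → replaces 2 → [1, 4, 5, 6, 9]
7 → replaces 9 → [1, 4, 5, 6, 7]
8 → extends → [1, 4, 5, 6, 7, 8]
Six tails, so the longest strictly increasing subsequence has length 6 (e.g. 3, 4, 5, 6, 7, 8).

6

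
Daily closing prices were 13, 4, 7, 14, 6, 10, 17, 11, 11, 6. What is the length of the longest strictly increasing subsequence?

Track the smallest tail for each achievable length (strict):
13 → extends → [13]
4 → replaces 13 → [4]
7 → extends → [4, 7]
14 → extends → [4, 7, 14]
6 → replaces 7 → [4, 6, 14]
10 → replaces 14 → [4, 6, 10]
17 → extends → [4, 6, 10, 17]
11 → replaces 17 → [4, 6, 10, 11]
11 → already a tail → [4, 6, 10, 11]
6 → already a tail → [4, 6, 10, 11]
Four tails, so the longest strictly increasing subsequence has length 4 (e.g. 4, 7, 14, 17).

4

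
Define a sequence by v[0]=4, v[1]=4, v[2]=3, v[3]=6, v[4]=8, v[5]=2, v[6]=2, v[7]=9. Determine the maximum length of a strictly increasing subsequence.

Let dp[i] be the length of the longest such subsequence ending at index i:
i:     0 1 2 3 4 5 6 7
v[i]:  4 4 3 6 8 2 2 9
dp:    1 1 1 2 3 1 1 4
Maximum dp value is 4.

4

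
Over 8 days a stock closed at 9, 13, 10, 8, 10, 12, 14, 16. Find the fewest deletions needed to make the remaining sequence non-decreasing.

2

Fewest deletions = n − (longest non-decreasing subsequence).
i:      1  2  3  4  5  6  7  8
a[i]:   9 13 10  8 10 12 14 16
dp:     1  2  2  1  3  4  5  6
max dp = 6, so deletions = 8 − 6 = 2.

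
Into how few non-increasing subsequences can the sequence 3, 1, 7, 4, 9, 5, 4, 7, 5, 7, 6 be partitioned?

Place each on the leftmost legal pile:
3 → new pile 1 (tops now [3])
1 → pile 1 (tops now [1])
7 → new pile 2 (tops now [1, 7])
4 → pile 2 (tops now [1, 4])
9 → new pile 3 (tops now [1, 4, 9])
5 → pile 3 (tops now [1, 4, 5])
4 → pile 2 (tops now [1, 4, 5])
7 → new pile 4 (tops now [1, 4, 5, 7])
5 → pile 3 (tops now [1, 4, 5, 7])
7 → pile 4 (tops now [1, 4, 5, 7])
6 → pile 4 (tops now [1, 4, 5, 6])
Four piles.

4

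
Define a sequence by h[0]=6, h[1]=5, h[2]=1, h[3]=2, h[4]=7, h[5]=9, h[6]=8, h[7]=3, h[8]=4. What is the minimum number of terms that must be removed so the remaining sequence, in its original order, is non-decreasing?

Fewest deletions = n − (longest non-decreasing subsequence).
Patience tails:
6 → extends → [6]
5 → replaces 6 → [5]
1 → replaces 5 → [1]
2 → extends → [1, 2]
7 → extends → [1, 2, 7]
9 → extends → [1, 2, 7, 9]
8 → replaces 9 → [1, 2, 7, 8]
3 → replaces 7 → [1, 2, 3, 8]
4 → replaces 8 → [1, 2, 3, 4]
Longest non-decreasing subsequence has length 4, so deletions = 9 − 4 = 5.

5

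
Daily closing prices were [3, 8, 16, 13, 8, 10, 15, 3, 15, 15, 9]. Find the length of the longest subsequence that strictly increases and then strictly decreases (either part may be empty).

6

inc[i] = longest strictly increasing subsequence ending at i; dec[i] = longest strictly decreasing subsequence starting at i:
i:      1  2  3  4  5  6  7  8  9 10 11
a[i]:   3  8 16 13  8 10 15  3 15 15  9
inc:    1  2  3  3  2  3  4  1  4  4  3
dec:    1  2  4  3  2  2  2  1  2  2  1
Best peak at i=3 (value 16): inc=3, dec=4, length 3+4−1 = 6.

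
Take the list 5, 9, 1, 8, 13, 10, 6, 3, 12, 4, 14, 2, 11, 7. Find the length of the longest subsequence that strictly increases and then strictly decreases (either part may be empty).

inc[i] = longest strictly increasing subsequence ending at i; dec[i] = longest strictly decreasing subsequence starting at i:
i:      1  2  3  4  5  6  7  8  9 10 11 12 13 14
a[i]:   5  9  1  8 13 10  6  3 12  4 14  2 11  7
inc:    1  2  1  2  3  3  2  2  4  3  5  2  4  4
dec:    3  5  1  4  5  4  3  2  3  2  3  1  2  1
Best peak at i=5 (value 13): inc=3, dec=5, length 3+5−1 = 7.

7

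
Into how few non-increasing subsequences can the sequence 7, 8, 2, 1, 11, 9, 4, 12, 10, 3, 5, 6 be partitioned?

4

The minimum number of non-increasing subsequences covering a sequence equals the length of its longest strictly increasing subsequence.
LIS length is 4 (e.g. 7, 8, 11, 12), so 4 piles are needed.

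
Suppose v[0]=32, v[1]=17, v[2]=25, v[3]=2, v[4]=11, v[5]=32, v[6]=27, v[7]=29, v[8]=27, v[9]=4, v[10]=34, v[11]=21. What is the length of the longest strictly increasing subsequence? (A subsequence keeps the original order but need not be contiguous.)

Let dp[i] be the length of the longest such subsequence ending at index i:
i:      0  1  2  3  4  5  6  7  8  9 10 11
v[i]:  32 17 25  2 11 32 27 29 27  4 34 21
dp:     1  1  2  1  2  3  3  4  3  2  5  3
Maximum dp value is 5.

5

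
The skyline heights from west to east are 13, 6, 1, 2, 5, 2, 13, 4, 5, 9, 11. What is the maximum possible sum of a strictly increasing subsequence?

32

Let S[i] be the best sum of a strictly increasing subsequence ending at i:
i:      1  2  3  4  5  6  7  8  9 10 11
a[i]:  13  6  1  2  5  2 13  4  5  9 11
S:     13  6  1  3  8  3 21  7 12 21 32
Maximum is 32 (e.g. 1 + 2 + 4 + 5 + 9 + 11).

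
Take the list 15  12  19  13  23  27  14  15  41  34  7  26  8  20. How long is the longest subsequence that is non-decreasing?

5

Track the smallest tail for each achievable length (allowing ties):
15 → extends → [15]
12 → replaces 15 → [12]
19 → extends → [12, 19]
13 → replaces 19 → [12, 13]
23 → extends → [12, 13, 23]
27 → extends → [12, 13, 23, 27]
14 → replaces 23 → [12, 13, 14, 27]
15 → replaces 27 → [12, 13, 14, 15]
41 → extends → [12, 13, 14, 15, 41]
34 → replaces 41 → [12, 13, 14, 15, 34]
7 → replaces 12 → [7, 13, 14, 15, 34]
26 → replaces 34 → [7, 13, 14, 15, 26]
8 → replaces 13 → [7, 8, 14, 15, 26]
20 → replaces 26 → [7, 8, 14, 15, 20]
Five tails, so the longest non-decreasing subsequence has length 5 (e.g. 15, 19, 23, 27, 41).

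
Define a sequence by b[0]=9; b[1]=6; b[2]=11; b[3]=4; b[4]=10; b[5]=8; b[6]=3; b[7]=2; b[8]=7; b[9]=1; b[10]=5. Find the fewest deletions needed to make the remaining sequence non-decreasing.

9

Fewest deletions = n − (longest non-decreasing subsequence).
Patience tails:
9 → extends → [9]
6 → replaces 9 → [6]
11 → extends → [6, 11]
4 → replaces 6 → [4, 11]
10 → replaces 11 → [4, 10]
8 → replaces 10 → [4, 8]
3 → replaces 4 → [3, 8]
2 → replaces 3 → [2, 8]
7 → replaces 8 → [2, 7]
1 → replaces 2 → [1, 7]
5 → replaces 7 → [1, 5]
Longest non-decreasing subsequence has length 2, so deletions = 11 − 2 = 9.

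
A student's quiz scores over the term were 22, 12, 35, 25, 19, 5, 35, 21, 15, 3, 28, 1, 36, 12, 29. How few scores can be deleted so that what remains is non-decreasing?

10

Fewest deletions = n − (longest non-decreasing subsequence).
i:      1  2  3  4  5  6  7  8  9 10 11 12 13 14 15
a[i]:  22 12 35 25 19  5 35 21 15  3 28  1 36 12 29
dp:     1  1  2  2  2  1  3  3  2  1  4  1  5  2  5
max dp = 5, so deletions = 15 − 5 = 10.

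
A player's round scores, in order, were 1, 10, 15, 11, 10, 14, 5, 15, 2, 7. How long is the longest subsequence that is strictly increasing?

5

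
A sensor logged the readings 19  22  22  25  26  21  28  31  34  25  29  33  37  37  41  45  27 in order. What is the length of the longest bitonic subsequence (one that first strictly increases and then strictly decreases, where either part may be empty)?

inc[i] = longest strictly increasing subsequence ending at i; dec[i] = longest strictly decreasing subsequence starting at i:
i:      1  2  3  4  5  6  7  8  9 10 11 12 13 14 15 16 17
a[i]:  19 22 22 25 26 21 28 31 34 25 29 33 37 37 41 45 27
inc:    1  2  2  3  4  2  5  6  7  3  6  7  8  8  9 10  5
dec:    1  2  2  2  2  1  2  3  3  1  2  2  2  2  2  2  1
Best peak at i=16 (value 45): inc=10, dec=2, length 10+2−1 = 11.

11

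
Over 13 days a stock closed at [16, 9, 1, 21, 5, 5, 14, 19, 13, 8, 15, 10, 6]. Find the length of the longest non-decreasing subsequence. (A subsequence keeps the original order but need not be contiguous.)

Track the smallest tail for each achievable length (allowing ties):
16 → extends → [16]
9 → replaces 16 → [9]
1 → replaces 9 → [1]
21 → extends → [1, 21]
5 → replaces 21 → [1, 5]
5 → extends → [1, 5, 5]
14 → extends → [1, 5, 5, 14]
19 → extends → [1, 5, 5, 14, 19]
13 → replaces 14 → [1, 5, 5, 13, 19]
8 → replaces 13 → [1, 5, 5, 8, 19]
15 → replaces 19 → [1, 5, 5, 8, 15]
10 → replaces 15 → [1, 5, 5, 8, 10]
6 → replaces 8 → [1, 5, 5, 6, 10]
Five tails, so the longest non-decreasing subsequence has length 5 (e.g. 1, 5, 5, 14, 19).

5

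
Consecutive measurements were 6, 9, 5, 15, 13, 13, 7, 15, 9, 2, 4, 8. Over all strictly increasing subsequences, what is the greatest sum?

43

Let S[i] be the best sum of a strictly increasing subsequence ending at i:
i:      1  2  3  4  5  6  7  8  9 10 11 12
a[i]:   6  9  5 15 13 13  7 15  9  2  4  8
S:      6 15  5 30 28 28 13 43 22  2  6 21
Maximum is 43 (e.g. 6 + 9 + 13 + 15).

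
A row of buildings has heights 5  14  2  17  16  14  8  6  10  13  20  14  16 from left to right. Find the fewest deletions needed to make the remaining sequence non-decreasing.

Fewest deletions = n − (longest non-decreasing subsequence).
i:      1  2  3  4  5  6  7  8  9 10 11 12 13
a[i]:   5 14  2 17 16 14  8  6 10 13 20 14 16
dp:     1  2  1  3  3  3  2  2  3  4  5  5  6
max dp = 6, so deletions = 13 − 6 = 7.

7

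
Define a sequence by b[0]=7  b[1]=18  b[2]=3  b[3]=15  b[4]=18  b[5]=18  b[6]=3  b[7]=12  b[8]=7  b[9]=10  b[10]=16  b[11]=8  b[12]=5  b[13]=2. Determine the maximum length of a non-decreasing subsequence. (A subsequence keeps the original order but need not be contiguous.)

5

Let dp[i] be the length of the longest such subsequence ending at index i:
i:      0  1  2  3  4  5  6  7  8  9 10 11 12 13
b[i]:   7 18  3 15 18 18  3 12  7 10 16  8  5  2
dp:     1  2  1  2  3  4  2  3  3  4  5  4  3  1
Maximum dp value is 5.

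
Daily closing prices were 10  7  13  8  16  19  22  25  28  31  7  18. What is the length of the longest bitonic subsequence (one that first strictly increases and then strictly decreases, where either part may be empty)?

9

inc[i] = longest strictly increasing subsequence ending at i; dec[i] = longest strictly decreasing subsequence starting at i:
i:      1  2  3  4  5  6  7  8  9 10 11 12
a[i]:  10  7 13  8 16 19 22 25 28 31  7 18
inc:    1  1  2  2  3  4  5  6  7  8  1  4
dec:    3  1  3  2  2  2  2  2  2  2  1  1
Best peak at i=10 (value 31): inc=8, dec=2, length 8+2−1 = 9.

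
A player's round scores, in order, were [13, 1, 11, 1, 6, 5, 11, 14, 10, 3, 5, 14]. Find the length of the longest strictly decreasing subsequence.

5

Let dp[i] be the longest strictly decreasing subsequence ending at i:
i:      1  2  3  4  5  6  7  8  9 10 11 12
a[i]:  13  1 11  1  6  5 11 14 10  3  5 14
dp:     1  2  2  3  3  4  2  1  3  5  4  1
Maximum is 5.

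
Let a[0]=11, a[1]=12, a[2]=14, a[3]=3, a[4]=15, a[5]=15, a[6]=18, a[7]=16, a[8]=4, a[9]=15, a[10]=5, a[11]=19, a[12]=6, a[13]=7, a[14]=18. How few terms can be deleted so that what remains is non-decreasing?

8

Fewest deletions = n − (longest non-decreasing subsequence).
i:      0  1  2  3  4  5  6  7  8  9 10 11 12 13 14
a[i]:  11 12 14  3 15 15 18 16  4 15  5 19  6  7 18
dp:     1  2  3  1  4  5  6  6  2  6  3  7  4  5  7
max dp = 7, so deletions = 15 − 7 = 8.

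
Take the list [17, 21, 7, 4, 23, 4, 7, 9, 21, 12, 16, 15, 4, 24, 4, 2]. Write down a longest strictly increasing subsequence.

4, 7, 9, 12, 16, 24

Patience tails give the LIS length; then backtrack through the dp parents:
17 → extends → [17]
21 → extends → [17, 21]
7 → replaces 17 → [7, 21]
4 → replaces 7 → [4, 21]
23 → extends → [4, 21, 23]
4 → already a tail → [4, 21, 23]
7 → replaces 21 → [4, 7, 23]
9 → replaces 23 → [4, 7, 9]
21 → extends → [4, 7, 9, 21]
12 → replaces 21 → [4, 7, 9, 12]
16 → extends → [4, 7, 9, 12, 16]
15 → replaces 16 → [4, 7, 9, 12, 15]
4 → already a tail → [4, 7, 9, 12, 15]
24 → extends → [4, 7, 9, 12, 15, 24]
4 → already a tail → [4, 7, 9, 12, 15, 24]
2 → replaces 4 → [2, 7, 9, 12, 15, 24]
Length 6; one witness is 4, 7, 9, 12, 16, 24.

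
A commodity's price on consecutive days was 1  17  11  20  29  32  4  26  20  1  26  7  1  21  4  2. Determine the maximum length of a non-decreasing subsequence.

5

Track the smallest tail for each achievable length (allowing ties):
1 → extends → [1]
17 → extends → [1, 17]
11 → replaces 17 → [1, 11]
20 → extends → [1, 11, 20]
29 → extends → [1, 11, 20, 29]
32 → extends → [1, 11, 20, 29, 32]
4 → replaces 11 → [1, 4, 20, 29, 32]
26 → replaces 29 → [1, 4, 20, 26, 32]
20 → replaces 26 → [1, 4, 20, 20, 32]
1 → replaces 4 → [1, 1, 20, 20, 32]
26 → replaces 32 → [1, 1, 20, 20, 26]
7 → replaces 20 → [1, 1, 7, 20, 26]
1 → replaces 7 → [1, 1, 1, 20, 26]
21 → replaces 26 → [1, 1, 1, 20, 21]
4 → replaces 20 → [1, 1, 1, 4, 21]
2 → replaces 4 → [1, 1, 1, 2, 21]
Five tails, so the longest non-decreasing subsequence has length 5 (e.g. 1, 17, 20, 29, 32).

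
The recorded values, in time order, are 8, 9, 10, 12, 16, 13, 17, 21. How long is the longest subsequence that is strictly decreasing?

Let dp[i] be the longest strictly decreasing subsequence ending at i:
i:      1  2  3  4  5  6  7  8
a[i]:   8  9 10 12 16 13 17 21
dp:     1  1  1  1  1  2  1  1
Maximum is 2.

2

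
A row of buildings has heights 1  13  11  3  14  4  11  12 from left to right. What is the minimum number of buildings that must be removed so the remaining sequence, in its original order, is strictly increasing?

Fewest deletions = n − (longest strictly increasing subsequence).
i:      1  2  3  4  5  6  7  8
a[i]:   1 13 11  3 14  4 11 12
dp:     1  2  2  2  3  3  4  5
max dp = 5, so deletions = 8 − 5 = 3.

3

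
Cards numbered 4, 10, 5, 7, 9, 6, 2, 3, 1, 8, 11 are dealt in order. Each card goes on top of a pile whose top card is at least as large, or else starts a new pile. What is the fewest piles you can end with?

5

The minimum number of non-increasing subsequences covering a sequence equals the length of its longest strictly increasing subsequence.
LIS length is 5 (e.g. 4, 5, 7, 9, 11), so 5 piles are needed.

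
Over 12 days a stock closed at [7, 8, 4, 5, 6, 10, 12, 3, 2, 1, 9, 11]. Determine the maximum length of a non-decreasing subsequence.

5

Let dp[i] be the length of the longest such subsequence ending at index i:
i:      1  2  3  4  5  6  7  8  9 10 11 12
a[i]:   7  8  4  5  6 10 12  3  2  1  9 11
dp:     1  2  1  2  3  4  5  1  1  1  4  5
Maximum dp value is 5.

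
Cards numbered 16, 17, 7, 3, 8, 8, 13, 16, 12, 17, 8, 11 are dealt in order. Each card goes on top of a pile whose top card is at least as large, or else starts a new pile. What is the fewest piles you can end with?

5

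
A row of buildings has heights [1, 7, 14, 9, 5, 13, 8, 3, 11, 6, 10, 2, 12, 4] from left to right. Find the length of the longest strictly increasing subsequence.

5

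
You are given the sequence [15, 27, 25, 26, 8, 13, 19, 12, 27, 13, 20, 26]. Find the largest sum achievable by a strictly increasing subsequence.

Let S[i] be the best sum of a strictly increasing subsequence ending at i:
i:      1  2  3  4  5  6  7  8  9 10 11 12
a[i]:  15 27 25 26  8 13 19 12 27 13 20 26
S:     15 42 40 66  8 21 40 20 93 33 60 86
Maximum is 93 (e.g. 15 + 25 + 26 + 27).

93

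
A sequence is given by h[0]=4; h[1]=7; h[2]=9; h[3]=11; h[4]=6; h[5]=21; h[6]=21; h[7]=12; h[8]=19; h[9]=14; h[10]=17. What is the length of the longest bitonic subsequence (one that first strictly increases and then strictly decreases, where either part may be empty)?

inc[i] = longest strictly increasing subsequence ending at i; dec[i] = longest strictly decreasing subsequence starting at i:
i:      0  1  2  3  4  5  6  7  8  9 10
h[i]:   4  7  9 11  6 21 21 12 19 14 17
inc:    1  2  3  4  2  5  5  5  6  6  7
dec:    1  2  2  2  1  3  3  1  2  1  1
Best peak at i=5 (value 21): inc=5, dec=3, length 5+3−1 = 7.

7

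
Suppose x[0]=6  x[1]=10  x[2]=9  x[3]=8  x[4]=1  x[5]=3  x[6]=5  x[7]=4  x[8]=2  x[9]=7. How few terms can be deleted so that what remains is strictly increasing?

6

Fewest deletions = n − (longest strictly increasing subsequence).
i:      0  1  2  3  4  5  6  7  8  9
x[i]:   6 10  9  8  1  3  5  4  2  7
dp:     1  2  2  2  1  2  3  3  2  4
max dp = 4, so deletions = 10 − 4 = 6.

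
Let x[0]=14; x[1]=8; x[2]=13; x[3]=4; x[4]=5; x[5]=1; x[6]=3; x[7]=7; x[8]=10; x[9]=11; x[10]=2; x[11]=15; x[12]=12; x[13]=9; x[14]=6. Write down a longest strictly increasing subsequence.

4, 5, 7, 10, 11, 15

Patience tails give the LIS length; then backtrack through the dp parents:
14 → extends → [14]
8 → replaces 14 → [8]
13 → extends → [8, 13]
4 → replaces 8 → [4, 13]
5 → replaces 13 → [4, 5]
1 → replaces 4 → [1, 5]
3 → replaces 5 → [1, 3]
7 → extends → [1, 3, 7]
10 → extends → [1, 3, 7, 10]
11 → extends → [1, 3, 7, 10, 11]
2 → replaces 3 → [1, 2, 7, 10, 11]
15 → extends → [1, 2, 7, 10, 11, 15]
12 → replaces 15 → [1, 2, 7, 10, 11, 12]
9 → replaces 10 → [1, 2, 7, 9, 11, 12]
6 → replaces 7 → [1, 2, 6, 9, 11, 12]
Length 6; one witness is 4, 5, 7, 10, 11, 15.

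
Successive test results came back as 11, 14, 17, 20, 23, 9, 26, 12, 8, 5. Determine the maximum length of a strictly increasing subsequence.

Track the smallest tail for each achievable length (strict):
11 → extends → [11]
14 → extends → [11, 14]
17 → extends → [11, 14, 17]
20 → extends → [11, 14, 17, 20]
23 → extends → [11, 14, 17, 20, 23]
9 → replaces 11 → [9, 14, 17, 20, 23]
26 → extends → [9, 14, 17, 20, 23, 26]
12 → replaces 14 → [9, 12, 17, 20, 23, 26]
8 → replaces 9 → [8, 12, 17, 20, 23, 26]
5 → replaces 8 → [5, 12, 17, 20, 23, 26]
Six tails, so the longest strictly increasing subsequence has length 6 (e.g. 11, 14, 17, 20, 23, 26).

6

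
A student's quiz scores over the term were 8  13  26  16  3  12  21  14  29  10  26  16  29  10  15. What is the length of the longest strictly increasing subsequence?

Let dp[i] be the length of the longest such subsequence ending at index i:
i:      1  2  3  4  5  6  7  8  9 10 11 12 13 14 15
a[i]:   8 13 26 16  3 12 21 14 29 10 26 16 29 10 15
dp:     1  2  3  3  1  2  4  3  5  2  5  4  6  2  4
Maximum dp value is 6.

6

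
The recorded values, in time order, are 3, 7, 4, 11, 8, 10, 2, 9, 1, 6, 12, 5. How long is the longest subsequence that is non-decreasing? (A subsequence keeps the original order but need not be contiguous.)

5

Track the smallest tail for each achievable length (allowing ties):
3 → extends → [3]
7 → extends → [3, 7]
4 → replaces 7 → [3, 4]
11 → extends → [3, 4, 11]
8 → replaces 11 → [3, 4, 8]
10 → extends → [3, 4, 8, 10]
2 → replaces 3 → [2, 4, 8, 10]
9 → replaces 10 → [2, 4, 8, 9]
1 → replaces 2 → [1, 4, 8, 9]
6 → replaces 8 → [1, 4, 6, 9]
12 → extends → [1, 4, 6, 9, 12]
5 → replaces 6 → [1, 4, 5, 9, 12]
Five tails, so the longest non-decreasing subsequence has length 5 (e.g. 3, 7, 8, 10, 12).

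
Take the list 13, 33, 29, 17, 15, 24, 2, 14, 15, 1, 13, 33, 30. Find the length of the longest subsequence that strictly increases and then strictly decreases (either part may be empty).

7

inc[i] = longest strictly increasing subsequence ending at i; dec[i] = longest strictly decreasing subsequence starting at i:
i:      1  2  3  4  5  6  7  8  9 10 11 12 13
a[i]:  13 33 29 17 15 24  2 14 15  1 13 33 30
inc:    1  2  2  2  2  3  1  2  3  1  2  4  4
dec:    3  6  5  4  3  3  2  2  2  1  1  2  1
Best peak at i=2 (value 33): inc=2, dec=6, length 2+6−1 = 7.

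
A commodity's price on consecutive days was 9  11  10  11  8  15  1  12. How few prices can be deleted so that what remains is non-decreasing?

4

Fewest deletions = n − (longest non-decreasing subsequence).
Patience tails:
9 → extends → [9]
11 → extends → [9, 11]
10 → replaces 11 → [9, 10]
11 → extends → [9, 10, 11]
8 → replaces 9 → [8, 10, 11]
15 → extends → [8, 10, 11, 15]
1 → replaces 8 → [1, 10, 11, 15]
12 → replaces 15 → [1, 10, 11, 12]
Longest non-decreasing subsequence has length 4, so deletions = 8 − 4 = 4.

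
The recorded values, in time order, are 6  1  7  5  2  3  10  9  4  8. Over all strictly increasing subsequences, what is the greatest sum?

Let S[i] be the best sum of a strictly increasing subsequence ending at i:
i:      1  2  3  4  5  6  7  8  9 10
a[i]:   6  1  7  5  2  3 10  9  4  8
S:      6  1 13  6  3  6 23 22 10 21
Maximum is 23 (e.g. 6 + 7 + 10).

23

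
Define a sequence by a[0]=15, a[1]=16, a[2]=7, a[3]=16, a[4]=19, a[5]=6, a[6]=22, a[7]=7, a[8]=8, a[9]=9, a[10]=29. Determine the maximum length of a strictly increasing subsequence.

Let dp[i] be the length of the longest such subsequence ending at index i:
i:      0  1  2  3  4  5  6  7  8  9 10
a[i]:  15 16  7 16 19  6 22  7  8  9 29
dp:     1  2  1  2  3  1  4  2  3  4  5
Maximum dp value is 5.

5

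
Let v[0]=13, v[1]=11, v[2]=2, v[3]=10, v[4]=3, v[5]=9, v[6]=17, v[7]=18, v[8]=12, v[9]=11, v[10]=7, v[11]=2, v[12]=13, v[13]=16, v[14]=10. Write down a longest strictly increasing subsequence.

2, 3, 9, 12, 13, 16

Patience tails give the LIS length; then backtrack through the dp parents:
13 → extends → [13]
11 → replaces 13 → [11]
2 → replaces 11 → [2]
10 → extends → [2, 10]
3 → replaces 10 → [2, 3]
9 → extends → [2, 3, 9]
17 → extends → [2, 3, 9, 17]
18 → extends → [2, 3, 9, 17, 18]
12 → replaces 17 → [2, 3, 9, 12, 18]
11 → replaces 12 → [2, 3, 9, 11, 18]
7 → replaces 9 → [2, 3, 7, 11, 18]
2 → already a tail → [2, 3, 7, 11, 18]
13 → replaces 18 → [2, 3, 7, 11, 13]
16 → extends → [2, 3, 7, 11, 13, 16]
10 → replaces 11 → [2, 3, 7, 10, 13, 16]
Length 6; one witness is 2, 3, 9, 12, 13, 16.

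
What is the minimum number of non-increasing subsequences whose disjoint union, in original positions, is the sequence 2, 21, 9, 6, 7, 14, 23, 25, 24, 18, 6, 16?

6

Place each on the leftmost legal pile:
2 → new pile 1 (tops now [2])
21 → new pile 2 (tops now [2, 21])
9 → pile 2 (tops now [2, 9])
6 → pile 2 (tops now [2, 6])
7 → new pile 3 (tops now [2, 6, 7])
14 → new pile 4 (tops now [2, 6, 7, 14])
23 → new pile 5 (tops now [2, 6, 7, 14, 23])
25 → new pile 6 (tops now [2, 6, 7, 14, 23, 25])
24 → pile 6 (tops now [2, 6, 7, 14, 23, 24])
18 → pile 5 (tops now [2, 6, 7, 14, 18, 24])
6 → pile 2 (tops now [2, 6, 7, 14, 18, 24])
16 → pile 5 (tops now [2, 6, 7, 14, 16, 24])
Six piles.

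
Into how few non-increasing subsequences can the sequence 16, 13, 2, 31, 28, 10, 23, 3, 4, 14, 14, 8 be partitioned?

4

Place each on the leftmost legal pile:
16 → new pile 1 (tops now [16])
13 → pile 1 (tops now [13])
2 → pile 1 (tops now [2])
31 → new pile 2 (tops now [2, 31])
28 → pile 2 (tops now [2, 28])
10 → pile 2 (tops now [2, 10])
23 → new pile 3 (tops now [2, 10, 23])
3 → pile 2 (tops now [2, 3, 23])
4 → pile 3 (tops now [2, 3, 4])
14 → new pile 4 (tops now [2, 3, 4, 14])
14 → pile 4 (tops now [2, 3, 4, 14])
8 → pile 4 (tops now [2, 3, 4, 8])
Four piles.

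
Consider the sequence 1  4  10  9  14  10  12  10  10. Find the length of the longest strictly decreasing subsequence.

3

Let dp[i] be the longest strictly decreasing subsequence ending at i:
i:      1  2  3  4  5  6  7  8  9
a[i]:   1  4 10  9 14 10 12 10 10
dp:     1  1  1  2  1  2  2  3  3
Maximum is 3.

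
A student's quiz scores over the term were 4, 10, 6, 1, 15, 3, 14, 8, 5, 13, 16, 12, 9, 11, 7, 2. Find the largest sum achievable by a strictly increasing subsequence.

47

Let S[i] be the best sum of a strictly increasing subsequence ending at i:
i:      1  2  3  4  5  6  7  8  9 10 11 12 13 14 15 16
a[i]:   4 10  6  1 15  3 14  8  5 13 16 12  9 11  7  2
S:      4 14 10  1 29  4 28 18  9 31 47 30 27 38 17  3
Maximum is 47 (e.g. 4 + 6 + 8 + 13 + 16).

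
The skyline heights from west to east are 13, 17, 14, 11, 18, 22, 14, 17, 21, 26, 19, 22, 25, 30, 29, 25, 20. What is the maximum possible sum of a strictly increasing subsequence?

146

Let S[i] be the best sum of a strictly increasing subsequence ending at i:
i:       1   2   3   4   5   6   7   8   9  10  11  12  13  14  15  16  17
a[i]:   13  17  14  11  18  22  14  17  21  26  19  22  25  30  29  25  20
S:      13  30  27  11  48  70  27  44  69  96  67  91 116 146 145 116  87
Maximum is 146 (e.g. 13 + 17 + 18 + 21 + 22 + 25 + 30).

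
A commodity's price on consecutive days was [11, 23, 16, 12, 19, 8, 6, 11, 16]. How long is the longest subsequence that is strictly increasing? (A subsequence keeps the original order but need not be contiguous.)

3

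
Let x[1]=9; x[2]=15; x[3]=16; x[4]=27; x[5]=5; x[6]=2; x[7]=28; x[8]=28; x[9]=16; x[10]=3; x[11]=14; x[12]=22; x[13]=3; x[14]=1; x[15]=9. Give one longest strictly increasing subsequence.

9, 15, 16, 27, 28

Patience tails give the LIS length; then backtrack through the dp parents:
9 → extends → [9]
15 → extends → [9, 15]
16 → extends → [9, 15, 16]
27 → extends → [9, 15, 16, 27]
5 → replaces 9 → [5, 15, 16, 27]
2 → replaces 5 → [2, 15, 16, 27]
28 → extends → [2, 15, 16, 27, 28]
28 → already a tail → [2, 15, 16, 27, 28]
16 → already a tail → [2, 15, 16, 27, 28]
3 → replaces 15 → [2, 3, 16, 27, 28]
14 → replaces 16 → [2, 3, 14, 27, 28]
22 → replaces 27 → [2, 3, 14, 22, 28]
3 → already a tail → [2, 3, 14, 22, 28]
1 → replaces 2 → [1, 3, 14, 22, 28]
9 → replaces 14 → [1, 3, 9, 22, 28]
Length 5; one witness is 9, 15, 16, 27, 28.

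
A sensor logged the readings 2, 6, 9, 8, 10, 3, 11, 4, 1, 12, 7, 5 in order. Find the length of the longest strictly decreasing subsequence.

Let dp[i] be the longest strictly decreasing subsequence ending at i:
i:      1  2  3  4  5  6  7  8  9 10 11 12
a[i]:   2  6  9  8 10  3 11  4  1 12  7  5
dp:     1  1  1  2  1  3  1  3  4  1  3  4
Maximum is 4.

4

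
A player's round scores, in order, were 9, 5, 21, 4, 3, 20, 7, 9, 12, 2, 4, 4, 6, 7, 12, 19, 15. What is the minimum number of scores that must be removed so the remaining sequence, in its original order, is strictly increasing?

Fewest deletions = n − (longest strictly increasing subsequence).
Patience tails:
9 → extends → [9]
5 → replaces 9 → [5]
21 → extends → [5, 21]
4 → replaces 5 → [4, 21]
3 → replaces 4 → [3, 21]
20 → replaces 21 → [3, 20]
7 → replaces 20 → [3, 7]
9 → extends → [3, 7, 9]
12 → extends → [3, 7, 9, 12]
2 → replaces 3 → [2, 7, 9, 12]
4 → replaces 7 → [2, 4, 9, 12]
4 → already a tail → [2, 4, 9, 12]
6 → replaces 9 → [2, 4, 6, 12]
7 → replaces 12 → [2, 4, 6, 7]
12 → extends → [2, 4, 6, 7, 12]
19 → extends → [2, 4, 6, 7, 12, 19]
15 → replaces 19 → [2, 4, 6, 7, 12, 15]
Longest strictly increasing subsequence has length 6, so deletions = 17 − 6 = 11.

11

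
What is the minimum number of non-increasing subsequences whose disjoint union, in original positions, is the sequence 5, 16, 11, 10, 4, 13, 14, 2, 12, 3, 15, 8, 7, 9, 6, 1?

The minimum number of non-increasing subsequences covering a sequence equals the length of its longest strictly increasing subsequence.
LIS length is 5 (e.g. 5, 11, 13, 14, 15), so 5 piles are needed.

5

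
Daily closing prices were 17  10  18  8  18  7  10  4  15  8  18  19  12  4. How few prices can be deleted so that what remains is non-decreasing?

Fewest deletions = n − (longest non-decreasing subsequence).
i:      1  2  3  4  5  6  7  8  9 10 11 12 13 14
a[i]:  17 10 18  8 18  7 10  4 15  8 18 19 12  4
dp:     1  1  2  1  3  1  2  1  3  2  4  5  3  2
max dp = 5, so deletions = 14 − 5 = 9.

9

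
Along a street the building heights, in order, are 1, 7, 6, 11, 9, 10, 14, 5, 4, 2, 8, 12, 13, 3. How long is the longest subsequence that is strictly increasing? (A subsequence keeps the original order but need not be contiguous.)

6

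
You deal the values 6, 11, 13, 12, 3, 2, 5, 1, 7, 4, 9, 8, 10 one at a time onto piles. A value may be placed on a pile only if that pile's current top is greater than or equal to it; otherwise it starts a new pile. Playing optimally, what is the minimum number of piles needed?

The minimum number of non-increasing subsequences covering a sequence equals the length of its longest strictly increasing subsequence.
LIS length is 5 (e.g. 3, 5, 7, 9, 10), so 5 piles are needed.

5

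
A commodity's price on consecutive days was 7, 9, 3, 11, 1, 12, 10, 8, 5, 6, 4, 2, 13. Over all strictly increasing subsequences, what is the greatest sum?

Let S[i] be the best sum of a strictly increasing subsequence ending at i:
i:      1  2  3  4  5  6  7  8  9 10 11 12 13
a[i]:   7  9  3 11  1 12 10  8  5  6  4  2 13
S:      7 16  3 27  1 39 26 15  8 14  7  3 52
Maximum is 52 (e.g. 7 + 9 + 11 + 12 + 13).

52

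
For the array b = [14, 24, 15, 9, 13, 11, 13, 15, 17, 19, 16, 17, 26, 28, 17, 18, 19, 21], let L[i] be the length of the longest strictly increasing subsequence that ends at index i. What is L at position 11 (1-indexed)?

dp[i] = 1 + max{dp[j] : j<i, b[j]<b[i]} (or 1 if no such j):
i:      1  2  3  4  5  6  7  8  9 10 11 12 13 14 15 16 17 18
b[i]:  14 24 15  9 13 11 13 15 17 19 16 17 26 28 17 18 19 21
dp:     1  2  2  1  2  2  3  4  5  6  5  6  7  8  6  7  8  9
At index 11 the value is 5.

5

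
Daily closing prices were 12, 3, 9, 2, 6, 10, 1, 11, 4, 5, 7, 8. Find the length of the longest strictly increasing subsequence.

Track the smallest tail for each achievable length (strict):
12 → extends → [12]
3 → replaces 12 → [3]
9 → extends → [3, 9]
2 → replaces 3 → [2, 9]
6 → replaces 9 → [2, 6]
10 → extends → [2, 6, 10]
1 → replaces 2 → [1, 6, 10]
11 → extends → [1, 6, 10, 11]
4 → replaces 6 → [1, 4, 10, 11]
5 → replaces 10 → [1, 4, 5, 11]
7 → replaces 11 → [1, 4, 5, 7]
8 → extends → [1, 4, 5, 7, 8]
Five tails, so the longest strictly increasing subsequence has length 5 (e.g. 3, 4, 5, 7, 8).

5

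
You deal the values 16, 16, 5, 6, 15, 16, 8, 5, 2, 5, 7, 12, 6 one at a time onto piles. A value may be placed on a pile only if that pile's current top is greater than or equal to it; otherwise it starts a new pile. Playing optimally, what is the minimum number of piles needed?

The minimum number of non-increasing subsequences covering a sequence equals the length of its longest strictly increasing subsequence.
LIS length is 4 (e.g. 5, 6, 15, 16), so 4 piles are needed.

4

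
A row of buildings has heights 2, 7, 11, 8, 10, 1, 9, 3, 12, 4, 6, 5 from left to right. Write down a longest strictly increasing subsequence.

Patience tails give the LIS length; then backtrack through the dp parents:
2 → extends → [2]
7 → extends → [2, 7]
11 → extends → [2, 7, 11]
8 → replaces 11 → [2, 7, 8]
10 → extends → [2, 7, 8, 10]
1 → replaces 2 → [1, 7, 8, 10]
9 → replaces 10 → [1, 7, 8, 9]
3 → replaces 7 → [1, 3, 8, 9]
12 → extends → [1, 3, 8, 9, 12]
4 → replaces 8 → [1, 3, 4, 9, 12]
6 → replaces 9 → [1, 3, 4, 6, 12]
5 → replaces 6 → [1, 3, 4, 5, 12]
Length 5; one witness is 2, 7, 8, 10, 12.

2, 7, 8, 10, 12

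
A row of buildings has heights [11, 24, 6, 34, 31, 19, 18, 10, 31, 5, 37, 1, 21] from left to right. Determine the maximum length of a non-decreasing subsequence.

5

Let dp[i] be the length of the longest such subsequence ending at index i:
i:      1  2  3  4  5  6  7  8  9 10 11 12 13
a[i]:  11 24  6 34 31 19 18 10 31  5 37  1 21
dp:     1  2  1  3  3  2  2  2  4  1  5  1  3
Maximum dp value is 5.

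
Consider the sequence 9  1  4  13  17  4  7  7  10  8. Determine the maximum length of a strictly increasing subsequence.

4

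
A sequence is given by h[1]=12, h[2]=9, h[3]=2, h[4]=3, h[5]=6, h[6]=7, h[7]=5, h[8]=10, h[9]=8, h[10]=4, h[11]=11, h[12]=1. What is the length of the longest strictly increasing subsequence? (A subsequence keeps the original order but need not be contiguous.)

6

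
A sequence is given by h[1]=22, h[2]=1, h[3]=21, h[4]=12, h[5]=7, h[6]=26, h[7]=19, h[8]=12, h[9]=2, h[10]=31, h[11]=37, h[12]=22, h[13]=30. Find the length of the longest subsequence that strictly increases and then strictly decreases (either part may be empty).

6

inc[i] = longest strictly increasing subsequence ending at i; dec[i] = longest strictly decreasing subsequence starting at i:
i:      1  2  3  4  5  6  7  8  9 10 11 12 13
h[i]:  22  1 21 12  7 26 19 12  2 31 37 22 30
inc:    1  1  2  2  2  3  3  3  2  4  5  4  5
dec:    5  1  4  3  2  4  3  2  1  2  2  1  1
Best peak at i=6 (value 26): inc=3, dec=4, length 3+4−1 = 6.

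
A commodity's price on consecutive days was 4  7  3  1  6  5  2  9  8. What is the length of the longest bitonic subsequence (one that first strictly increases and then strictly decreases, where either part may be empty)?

5

inc[i] = longest strictly increasing subsequence ending at i; dec[i] = longest strictly decreasing subsequence starting at i:
i:     1 2 3 4 5 6 7 8 9
a[i]:  4 7 3 1 6 5 2 9 8
inc:   1 2 1 1 2 2 2 3 3
dec:   3 4 2 1 3 2 1 2 1
Best peak at i=2 (value 7): inc=2, dec=4, length 2+4−1 = 5.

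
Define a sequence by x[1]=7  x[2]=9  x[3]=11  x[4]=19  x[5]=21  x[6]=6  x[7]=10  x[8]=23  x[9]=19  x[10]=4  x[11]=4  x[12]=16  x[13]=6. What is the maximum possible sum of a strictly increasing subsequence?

90

Let S[i] be the best sum of a strictly increasing subsequence ending at i:
i:      1  2  3  4  5  6  7  8  9 10 11 12 13
x[i]:   7  9 11 19 21  6 10 23 19  4  4 16  6
S:      7 16 27 46 67  6 26 90 46  4  4 43 10
Maximum is 90 (e.g. 7 + 9 + 11 + 19 + 21 + 23).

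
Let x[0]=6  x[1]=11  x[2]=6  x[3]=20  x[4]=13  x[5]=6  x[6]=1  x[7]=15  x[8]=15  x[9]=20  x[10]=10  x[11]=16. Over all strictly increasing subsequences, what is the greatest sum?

65

Let S[i] be the best sum of a strictly increasing subsequence ending at i:
i:      0  1  2  3  4  5  6  7  8  9 10 11
x[i]:   6 11  6 20 13  6  1 15 15 20 10 16
S:      6 17  6 37 30  6  1 45 45 65 16 61
Maximum is 65 (e.g. 6 + 11 + 13 + 15 + 20).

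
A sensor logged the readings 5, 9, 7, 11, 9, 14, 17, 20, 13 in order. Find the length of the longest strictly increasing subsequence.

6

Track the smallest tail for each achievable length (strict):
5 → extends → [5]
9 → extends → [5, 9]
7 → replaces 9 → [5, 7]
11 → extends → [5, 7, 11]
9 → replaces 11 → [5, 7, 9]
14 → extends → [5, 7, 9, 14]
17 → extends → [5, 7, 9, 14, 17]
20 → extends → [5, 7, 9, 14, 17, 20]
13 → replaces 14 → [5, 7, 9, 13, 17, 20]
Six tails, so the longest strictly increasing subsequence has length 6 (e.g. 5, 9, 11, 14, 17, 20).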